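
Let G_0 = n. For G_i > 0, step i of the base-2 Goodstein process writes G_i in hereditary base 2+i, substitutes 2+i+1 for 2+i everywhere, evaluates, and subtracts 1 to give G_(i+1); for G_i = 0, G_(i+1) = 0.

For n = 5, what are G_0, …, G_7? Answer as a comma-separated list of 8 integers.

5, 27, 255, 467, 775, 1197, 1751, 2454

base 2: 5 = 2^2 + 1; at 3: 3^3 + 1 = 28; next = 27
base 3: 27 = 3^3; at 4: 4^4 = 256; next = 255
base 4: 255 = 3·4^3 + 3·4^2 + 3·4 + 3; at 5: 3·5^3 + 3·5^2 + 3·5 + 3 = 468; next = 467
base 5: 467 = 3·5^3 + 3·5^2 + 3·5 + 2; at 6: 3·6^3 + 3·6^2 + 3·6 + 2 = 776; next = 775
base 6: 775 = 3·6^3 + 3·6^2 + 3·6 + 1; at 7: 3·7^3 + 3·7^2 + 3·7 + 1 = 1198; next = 1197
base 7: 1197 = 3·7^3 + 3·7^2 + 3·7; at 8: 3·8^3 + 3·8^2 + 3·8 = 1752; next = 1751
base 8: 1751 = 3·8^3 + 3·8^2 + 2·8 + 7; at 9: 3·9^3 + 3·9^2 + 2·9 + 7 = 2455; next = 2454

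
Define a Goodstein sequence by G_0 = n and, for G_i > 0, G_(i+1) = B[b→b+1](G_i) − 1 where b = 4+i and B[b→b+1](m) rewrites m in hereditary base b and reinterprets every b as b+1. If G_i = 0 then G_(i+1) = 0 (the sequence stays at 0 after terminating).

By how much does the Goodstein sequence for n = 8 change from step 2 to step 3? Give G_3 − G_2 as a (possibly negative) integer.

0

G_0 = 8. HB_4(8) = 2·4. Bump = 10. G_1 = 9.
G_1 = 9. HB_5(9) = 5 + 4. Bump = 10. G_2 = 9.
G_2 = 9. HB_6(9) = 6 + 3. Bump = 10. G_3 = 9.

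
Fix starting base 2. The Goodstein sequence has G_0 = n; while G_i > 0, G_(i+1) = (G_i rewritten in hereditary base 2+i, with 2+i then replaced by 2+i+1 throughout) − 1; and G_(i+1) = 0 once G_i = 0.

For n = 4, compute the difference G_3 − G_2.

19

step 0: 4 = 2^2; sub 3 for 2: 3^3; = 27; G_1 = 27−1 = 26
step 1: 26 = 2·3^2 + 2·3 + 2; sub 4 for 3: 2·4^2 + 2·4 + 2; = 42; G_2 = 42−1 = 41
step 2: 41 = 2·4^2 + 2·4 + 1; sub 5 for 4: 2·5^2 + 2·5 + 1; = 61; G_3 = 61−1 = 60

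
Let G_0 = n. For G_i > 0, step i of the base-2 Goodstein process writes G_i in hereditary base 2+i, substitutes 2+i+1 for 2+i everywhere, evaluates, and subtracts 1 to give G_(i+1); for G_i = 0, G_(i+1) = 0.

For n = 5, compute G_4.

[0] 5 ≡ 2^2 + 1 (base 2). Lift 3: 28. −1: 27.
[1] 27 ≡ 3^3 (base 3). Lift 4: 256. −1: 255.
[2] 255 ≡ 3·4^3 + 3·4^2 + 3·4 + 3 (base 4). Lift 5: 468. −1: 467.
[3] 467 ≡ 3·5^3 + 3·5^2 + 3·5 + 2 (base 5). Lift 6: 776. −1: 775.

775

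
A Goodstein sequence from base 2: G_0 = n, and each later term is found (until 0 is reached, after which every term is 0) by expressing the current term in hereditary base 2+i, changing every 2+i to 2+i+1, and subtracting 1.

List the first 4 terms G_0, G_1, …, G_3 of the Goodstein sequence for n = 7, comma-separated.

G_0=7  [base 2] 2^2 + 2 + 1  →[2↦3]→  3^3 + 3 + 1 = 31  −1 ⇒ G_1=30
G_1=30  [base 3] 3^3 + 3  →[3↦4]→  4^4 + 4 = 260  −1 ⇒ G_2=259
G_2=259  [base 4] 4^4 + 3  →[4↦5]→  5^5 + 3 = 3128  −1 ⇒ G_3=3127

7, 30, 259, 3127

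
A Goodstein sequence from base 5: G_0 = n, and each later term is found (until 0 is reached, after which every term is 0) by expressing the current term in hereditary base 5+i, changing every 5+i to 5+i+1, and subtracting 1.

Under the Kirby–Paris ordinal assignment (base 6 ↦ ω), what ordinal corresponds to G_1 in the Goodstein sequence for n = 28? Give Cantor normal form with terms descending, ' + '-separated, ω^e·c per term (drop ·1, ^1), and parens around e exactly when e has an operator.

step 0: 28 = 5^2 + 3; sub 6 for 5: 6^2 + 3; = 39; G_1 = 39−1 = 38
step 1: 38 = 6^2 + 2; sub 7 for 6: 7^2 + 2; = 51; G_2 = 51−1 = 50

ω^2 + 2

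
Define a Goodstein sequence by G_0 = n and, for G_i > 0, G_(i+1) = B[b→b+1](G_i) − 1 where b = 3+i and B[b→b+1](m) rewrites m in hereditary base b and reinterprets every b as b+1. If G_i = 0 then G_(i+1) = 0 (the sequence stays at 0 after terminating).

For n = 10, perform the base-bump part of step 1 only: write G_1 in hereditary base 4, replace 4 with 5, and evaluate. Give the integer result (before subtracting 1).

25

(0) 10|_3 = 3^2 + 1 ↦ 4^2 + 1|_4 = 17 ⇒ 16
(1) 16|_4 = 4^2 ↦ 5^2|_5 = 25 ⇒ 24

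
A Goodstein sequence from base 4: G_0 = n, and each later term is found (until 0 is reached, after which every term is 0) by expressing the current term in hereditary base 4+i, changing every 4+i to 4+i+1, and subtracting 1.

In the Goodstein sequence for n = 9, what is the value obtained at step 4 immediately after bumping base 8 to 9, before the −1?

12

G_0 = 9. HB_4(9) = 2·4 + 1. Bump = 11. G_1 = 10.
G_1 = 10. HB_5(10) = 2·5. Bump = 12. G_2 = 11.
G_2 = 11. HB_6(11) = 6 + 5. Bump = 12. G_3 = 11.
G_3 = 11. HB_7(11) = 7 + 4. Bump = 12. G_4 = 11.
G_4 = 11. HB_8(11) = 8 + 3. Bump = 12. G_5 = 11.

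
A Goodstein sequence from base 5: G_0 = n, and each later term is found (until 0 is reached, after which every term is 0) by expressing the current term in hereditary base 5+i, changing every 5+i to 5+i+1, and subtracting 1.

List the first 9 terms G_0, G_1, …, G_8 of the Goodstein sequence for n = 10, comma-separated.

G_0=10  [base 5] 2·5  →[5↦6]→  2·6 = 12  −1 ⇒ G_1=11
G_1=11  [base 6] 6 + 5  →[6↦7]→  7 + 5 = 12  −1 ⇒ G_2=11
G_2=11  [base 7] 7 + 4  →[7↦8]→  8 + 4 = 12  −1 ⇒ G_3=11
G_3=11  [base 8] 8 + 3  →[8↦9]→  9 + 3 = 12  −1 ⇒ G_4=11
G_4=11  [base 9] 9 + 2  →[9↦10]→  10 + 2 = 12  −1 ⇒ G_5=11
G_5=11  [base 10] 10 + 1  →[10↦11]→  11 + 1 = 12  −1 ⇒ G_6=11
G_6=11  [base 11] 11  →[11↦12]→  12 = 12  −1 ⇒ G_7=11
G_7=11  [base 12] 11  →[12↦13]→  11 = 11  −1 ⇒ G_8=10

10, 11, 11, 11, 11, 11, 11, 11, 10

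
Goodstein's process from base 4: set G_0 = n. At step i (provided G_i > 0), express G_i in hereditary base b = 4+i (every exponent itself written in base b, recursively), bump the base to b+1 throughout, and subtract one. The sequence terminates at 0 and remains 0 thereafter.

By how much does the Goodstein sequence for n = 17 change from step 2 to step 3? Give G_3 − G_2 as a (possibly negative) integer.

step 0: 17 = 4^2 + 1; sub 5 for 4: 5^2 + 1; = 26; G_1 = 26−1 = 25
step 1: 25 = 5^2; sub 6 for 5: 6^2; = 36; G_2 = 36−1 = 35
step 2: 35 = 5·6 + 5; sub 7 for 6: 5·7 + 5; = 40; G_3 = 40−1 = 39

4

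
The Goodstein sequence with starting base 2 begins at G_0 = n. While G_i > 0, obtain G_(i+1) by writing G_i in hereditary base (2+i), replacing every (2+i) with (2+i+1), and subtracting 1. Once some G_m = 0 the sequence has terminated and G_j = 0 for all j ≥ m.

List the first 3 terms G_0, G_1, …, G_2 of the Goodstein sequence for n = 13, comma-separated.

i=0: 13 = 2^(2 + 1) + 2^2 + 1 (b=2); 2→3: 3^(3 + 1) + 3^3 + 1 = 109; 109−1 = 108
i=1: 108 = 3^(3 + 1) + 3^3 (b=3); 3→4: 4^(4 + 1) + 4^4 = 1280; 1280−1 = 1279

13, 108, 1279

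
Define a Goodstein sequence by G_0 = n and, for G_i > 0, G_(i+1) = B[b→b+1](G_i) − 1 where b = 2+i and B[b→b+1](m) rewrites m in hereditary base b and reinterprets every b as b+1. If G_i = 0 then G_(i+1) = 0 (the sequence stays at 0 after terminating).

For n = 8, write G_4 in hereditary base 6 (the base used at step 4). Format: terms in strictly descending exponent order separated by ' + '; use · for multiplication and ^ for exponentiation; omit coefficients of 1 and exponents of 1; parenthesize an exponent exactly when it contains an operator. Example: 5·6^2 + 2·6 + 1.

(0) 8|_2 = 2^(2 + 1) ↦ 3^(3 + 1)|_3 = 81 ⇒ 80
(1) 80|_3 = 2·3^3 + 2·3^2 + 2·3 + 2 ↦ 2·4^4 + 2·4^2 + 2·4 + 2|_4 = 554 ⇒ 553
(2) 553|_4 = 2·4^4 + 2·4^2 + 2·4 + 1 ↦ 2·5^5 + 2·5^2 + 2·5 + 1|_5 = 6311 ⇒ 6310
(3) 6310|_5 = 2·5^5 + 2·5^2 + 2·5 ↦ 2·6^6 + 2·6^2 + 2·6|_6 = 93396 ⇒ 93395
(4) 93395|_6 = 2·6^6 + 2·6^2 + 6 + 5 ↦ 2·7^7 + 2·7^2 + 7 + 5|_7 = 1647196 ⇒ 1647195

2·6^6 + 2·6^2 + 6 + 5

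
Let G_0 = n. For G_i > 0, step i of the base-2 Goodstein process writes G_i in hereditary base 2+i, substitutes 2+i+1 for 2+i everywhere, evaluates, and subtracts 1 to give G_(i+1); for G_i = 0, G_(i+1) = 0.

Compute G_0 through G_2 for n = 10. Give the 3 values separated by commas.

G_0=10  [base 2] 2^(2 + 1) + 2  →[2↦3]→  3^(3 + 1) + 3 = 84  −1 ⇒ G_1=83
G_1=83  [base 3] 3^(3 + 1) + 2  →[3↦4]→  4^(4 + 1) + 2 = 1026  −1 ⇒ G_2=1025

10, 83, 1025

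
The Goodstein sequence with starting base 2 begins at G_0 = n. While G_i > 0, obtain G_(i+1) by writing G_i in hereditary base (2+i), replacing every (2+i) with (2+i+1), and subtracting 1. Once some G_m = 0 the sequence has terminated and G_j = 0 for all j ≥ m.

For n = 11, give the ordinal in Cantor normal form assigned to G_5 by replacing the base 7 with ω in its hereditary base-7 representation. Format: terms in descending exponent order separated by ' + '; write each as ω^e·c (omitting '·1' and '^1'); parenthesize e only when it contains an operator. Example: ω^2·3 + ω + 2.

G_0 = 11. HB_2(11) = 2^(2 + 1) + 2 + 1. Bump = 85. G_1 = 84.
G_1 = 84. HB_3(84) = 3^(3 + 1) + 3. Bump = 1028. G_2 = 1027.
G_2 = 1027. HB_4(1027) = 4^(4 + 1) + 3. Bump = 15628. G_3 = 15627.
G_3 = 15627. HB_5(15627) = 5^(5 + 1) + 2. Bump = 279938. G_4 = 279937.
G_4 = 279937. HB_6(279937) = 6^(6 + 1) + 1. Bump = 5764802. G_5 = 5764801.
G_5 = 5764801. HB_7(5764801) = 7^(7 + 1). Bump = 134217728. G_6 = 134217727.

ω^(ω + 1)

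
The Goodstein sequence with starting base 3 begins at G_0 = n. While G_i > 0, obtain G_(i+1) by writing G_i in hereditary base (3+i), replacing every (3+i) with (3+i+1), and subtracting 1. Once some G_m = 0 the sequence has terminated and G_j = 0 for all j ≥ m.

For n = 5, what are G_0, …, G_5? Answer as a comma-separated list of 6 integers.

G_0 = 5. HB_3(5) = 3 + 2. Bump = 6. G_1 = 5.
G_1 = 5. HB_4(5) = 4 + 1. Bump = 6. G_2 = 5.
G_2 = 5. HB_5(5) = 5. Bump = 6. G_3 = 5.
G_3 = 5. HB_6(5) = 5. Bump = 5. G_4 = 4.
G_4 = 4. HB_7(4) = 4. Bump = 4. G_5 = 3.

5, 5, 5, 5, 4, 3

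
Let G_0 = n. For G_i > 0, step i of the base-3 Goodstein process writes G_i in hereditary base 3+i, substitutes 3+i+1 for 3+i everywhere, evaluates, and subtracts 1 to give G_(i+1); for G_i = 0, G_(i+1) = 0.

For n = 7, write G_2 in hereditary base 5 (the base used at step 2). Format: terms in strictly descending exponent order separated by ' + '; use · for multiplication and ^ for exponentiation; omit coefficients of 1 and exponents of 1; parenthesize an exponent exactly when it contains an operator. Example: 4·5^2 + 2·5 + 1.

base 3: 7 = 2·3 + 1; at 4: 2·4 + 1 = 9; next = 8
base 4: 8 = 2·4; at 5: 2·5 = 10; next = 9
base 5: 9 = 5 + 4; at 6: 6 + 4 = 10; next = 9

5 + 4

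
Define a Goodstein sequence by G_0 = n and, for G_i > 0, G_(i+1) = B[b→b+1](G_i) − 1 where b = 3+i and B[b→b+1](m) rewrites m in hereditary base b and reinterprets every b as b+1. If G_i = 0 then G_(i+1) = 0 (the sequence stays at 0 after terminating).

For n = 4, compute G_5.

4 —HB3→ 3 + 1 —bump→ 4 + 1 = 5 —(−1)→ 4
4 —HB4→ 4 —bump→ 5 = 5 —(−1)→ 4
4 —HB5→ 4 —bump→ 4 = 4 —(−1)→ 3
3 —HB6→ 3 —bump→ 3 = 3 —(−1)→ 2
2 —HB7→ 2 —bump→ 2 = 2 —(−1)→ 1
1 —HB8→ 1 —bump→ 1 = 1 —(−1)→ 0

1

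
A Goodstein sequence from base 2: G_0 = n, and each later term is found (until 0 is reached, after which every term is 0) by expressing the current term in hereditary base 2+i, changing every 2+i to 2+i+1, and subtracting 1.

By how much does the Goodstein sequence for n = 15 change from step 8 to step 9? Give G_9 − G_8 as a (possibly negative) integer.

base 2: 15 = 2^(2 + 1) + 2^2 + 2 + 1; at 3: 3^(3 + 1) + 3^3 + 3 + 1 = 112; next = 111
base 3: 111 = 3^(3 + 1) + 3^3 + 3; at 4: 4^(4 + 1) + 4^4 + 4 = 1284; next = 1283
base 4: 1283 = 4^(4 + 1) + 4^4 + 3; at 5: 5^(5 + 1) + 5^5 + 3 = 18753; next = 18752
base 5: 18752 = 5^(5 + 1) + 5^5 + 2; at 6: 6^(6 + 1) + 6^6 + 2 = 326594; next = 326593
base 6: 326593 = 6^(6 + 1) + 6^6 + 1; at 7: 7^(7 + 1) + 7^7 + 1 = 6588345; next = 6588344
base 7: 6588344 = 7^(7 + 1) + 7^7; at 8: 8^(8 + 1) + 8^8 = 150994944; next = 150994943
base 8: 150994943 = 8^(8 + 1) + 7·8^7 + 7·8^6 + 7·8^5 + 7·8^4 + 7·8^3 + 7·8^2 + 7·8 + 7; at 9: 9^(9 + 1) + 7·9^7 + 7·9^6 + 7·9^5 + 7·9^4 + 7·9^3 + 7·9^2 + 7·9 + 7 = 3524450281; next = 3524450280
base 9: 3524450280 = 9^(9 + 1) + 7·9^7 + 7·9^6 + 7·9^5 + 7·9^4 + 7·9^3 + 7·9^2 + 7·9 + 6; at 10: 10^(10 + 1) + 7·10^7 + 7·10^6 + 7·10^5 + 7·10^4 + 7·10^3 + 7·10^2 + 7·10 + 6 = 100077777776; next = 100077777775
base 10: 100077777775 = 10^(10 + 1) + 7·10^7 + 7·10^6 + 7·10^5 + 7·10^4 + 7·10^3 + 7·10^2 + 7·10 + 5; at 11: 11^(11 + 1) + 7·11^7 + 7·11^6 + 7·11^5 + 7·11^4 + 7·11^3 + 7·11^2 + 7·11 + 5 = 3138578427935; next = 3138578427934

3038500650159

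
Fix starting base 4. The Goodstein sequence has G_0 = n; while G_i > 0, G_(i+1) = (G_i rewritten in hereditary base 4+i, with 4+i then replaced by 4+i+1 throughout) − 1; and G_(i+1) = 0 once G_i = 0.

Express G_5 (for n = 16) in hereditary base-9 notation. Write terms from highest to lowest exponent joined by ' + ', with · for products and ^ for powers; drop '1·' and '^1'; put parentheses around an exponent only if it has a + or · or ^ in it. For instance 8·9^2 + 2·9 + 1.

i=0: 16 = 4^2 (b=4); 4→5: 5^2 = 25; 25−1 = 24
i=1: 24 = 4·5 + 4 (b=5); 5→6: 4·6 + 4 = 28; 28−1 = 27
i=2: 27 = 4·6 + 3 (b=6); 6→7: 4·7 + 3 = 31; 31−1 = 30
i=3: 30 = 4·7 + 2 (b=7); 7→8: 4·8 + 2 = 34; 34−1 = 33
i=4: 33 = 4·8 + 1 (b=8); 8→9: 4·9 + 1 = 37; 37−1 = 36
i=5: 36 = 4·9 (b=9); 9→10: 4·10 = 40; 40−1 = 39

4·9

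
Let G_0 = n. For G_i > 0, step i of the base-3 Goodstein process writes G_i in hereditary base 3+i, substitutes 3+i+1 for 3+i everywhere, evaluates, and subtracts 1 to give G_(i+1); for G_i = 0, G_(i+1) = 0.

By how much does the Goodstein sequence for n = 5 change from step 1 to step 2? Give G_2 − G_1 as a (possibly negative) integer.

0

[0] 5 ≡ 3 + 2 (base 3). Lift 4: 6. −1: 5.
[1] 5 ≡ 4 + 1 (base 4). Lift 5: 6. −1: 5.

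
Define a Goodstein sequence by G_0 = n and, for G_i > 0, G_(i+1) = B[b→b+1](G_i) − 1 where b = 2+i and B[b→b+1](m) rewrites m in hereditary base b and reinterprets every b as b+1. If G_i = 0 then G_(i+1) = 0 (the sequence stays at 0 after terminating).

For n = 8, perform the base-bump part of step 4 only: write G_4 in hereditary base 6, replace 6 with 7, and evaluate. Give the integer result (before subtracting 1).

i=0: 8 = 2^(2 + 1) (b=2); 2→3: 3^(3 + 1) = 81; 81−1 = 80
i=1: 80 = 2·3^3 + 2·3^2 + 2·3 + 2 (b=3); 3→4: 2·4^4 + 2·4^2 + 2·4 + 2 = 554; 554−1 = 553
i=2: 553 = 2·4^4 + 2·4^2 + 2·4 + 1 (b=4); 4→5: 2·5^5 + 2·5^2 + 2·5 + 1 = 6311; 6311−1 = 6310
i=3: 6310 = 2·5^5 + 2·5^2 + 2·5 (b=5); 5→6: 2·6^6 + 2·6^2 + 2·6 = 93396; 93396−1 = 93395
i=4: 93395 = 2·6^6 + 2·6^2 + 6 + 5 (b=6); 6→7: 2·7^7 + 2·7^2 + 7 + 5 = 1647196; 1647196−1 = 1647195

1647196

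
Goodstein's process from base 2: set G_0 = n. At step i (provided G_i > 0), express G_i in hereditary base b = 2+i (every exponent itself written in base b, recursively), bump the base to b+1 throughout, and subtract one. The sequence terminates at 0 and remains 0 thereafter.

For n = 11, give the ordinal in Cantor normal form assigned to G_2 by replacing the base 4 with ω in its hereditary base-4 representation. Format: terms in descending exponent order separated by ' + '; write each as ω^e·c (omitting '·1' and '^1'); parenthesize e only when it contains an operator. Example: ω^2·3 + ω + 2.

ω^(ω + 1) + 3

step 0: 11 = 2^(2 + 1) + 2 + 1; sub 3 for 2: 3^(3 + 1) + 3 + 1; = 85; G_1 = 85−1 = 84
step 1: 84 = 3^(3 + 1) + 3; sub 4 for 3: 4^(4 + 1) + 4; = 1028; G_2 = 1028−1 = 1027
step 2: 1027 = 4^(4 + 1) + 3; sub 5 for 4: 5^(5 + 1) + 3; = 15628; G_3 = 15628−1 = 15627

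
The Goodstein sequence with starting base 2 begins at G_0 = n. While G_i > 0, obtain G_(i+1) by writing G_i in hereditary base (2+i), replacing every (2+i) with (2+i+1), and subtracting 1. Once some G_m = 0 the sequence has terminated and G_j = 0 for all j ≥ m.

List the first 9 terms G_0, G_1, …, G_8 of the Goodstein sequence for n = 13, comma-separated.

(0) 13|_2 = 2^(2 + 1) + 2^2 + 1 ↦ 3^(3 + 1) + 3^3 + 1|_3 = 109 ⇒ 108
(1) 108|_3 = 3^(3 + 1) + 3^3 ↦ 4^(4 + 1) + 4^4|_4 = 1280 ⇒ 1279
(2) 1279|_4 = 4^(4 + 1) + 3·4^3 + 3·4^2 + 3·4 + 3 ↦ 5^(5 + 1) + 3·5^3 + 3·5^2 + 3·5 + 3|_5 = 16093 ⇒ 16092
(3) 16092|_5 = 5^(5 + 1) + 3·5^3 + 3·5^2 + 3·5 + 2 ↦ 6^(6 + 1) + 3·6^3 + 3·6^2 + 3·6 + 2|_6 = 280712 ⇒ 280711
(4) 280711|_6 = 6^(6 + 1) + 3·6^3 + 3·6^2 + 3·6 + 1 ↦ 7^(7 + 1) + 3·7^3 + 3·7^2 + 3·7 + 1|_7 = 5765999 ⇒ 5765998
(5) 5765998|_7 = 7^(7 + 1) + 3·7^3 + 3·7^2 + 3·7 ↦ 8^(8 + 1) + 3·8^3 + 3·8^2 + 3·8|_8 = 134219480 ⇒ 134219479
(6) 134219479|_8 = 8^(8 + 1) + 3·8^3 + 3·8^2 + 2·8 + 7 ↦ 9^(9 + 1) + 3·9^3 + 3·9^2 + 2·9 + 7|_9 = 3486786856 ⇒ 3486786855
(7) 3486786855|_9 = 9^(9 + 1) + 3·9^3 + 3·9^2 + 2·9 + 6 ↦ 10^(10 + 1) + 3·10^3 + 3·10^2 + 2·10 + 6|_10 = 100000003326 ⇒ 100000003325

13, 108, 1279, 16092, 280711, 5765998, 134219479, 3486786855, 100000003325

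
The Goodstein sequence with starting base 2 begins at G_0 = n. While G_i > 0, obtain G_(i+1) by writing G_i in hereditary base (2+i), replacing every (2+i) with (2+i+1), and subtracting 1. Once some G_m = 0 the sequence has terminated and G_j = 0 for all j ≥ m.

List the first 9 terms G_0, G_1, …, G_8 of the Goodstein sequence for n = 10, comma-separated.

[0] 10 ≡ 2^(2 + 1) + 2 (base 2). Lift 3: 84. −1: 83.
[1] 83 ≡ 3^(3 + 1) + 2 (base 3). Lift 4: 1026. −1: 1025.
[2] 1025 ≡ 4^(4 + 1) + 1 (base 4). Lift 5: 15626. −1: 15625.
[3] 15625 ≡ 5^(5 + 1) (base 5). Lift 6: 279936. −1: 279935.
[4] 279935 ≡ 5·6^6 + 5·6^5 + 5·6^4 + 5·6^3 + 5·6^2 + 5·6 + 5 (base 6). Lift 7: 4215755. −1: 4215754.
[5] 4215754 ≡ 5·7^7 + 5·7^5 + 5·7^4 + 5·7^3 + 5·7^2 + 5·7 + 4 (base 7). Lift 8: 84073324. −1: 84073323.
[6] 84073323 ≡ 5·8^8 + 5·8^5 + 5·8^4 + 5·8^3 + 5·8^2 + 5·8 + 3 (base 8). Lift 9: 1937434593. −1: 1937434592.
[7] 1937434592 ≡ 5·9^9 + 5·9^5 + 5·9^4 + 5·9^3 + 5·9^2 + 5·9 + 2 (base 9). Lift 10: 50000555552. −1: 50000555551.

10, 83, 1025, 15625, 279935, 4215754, 84073323, 1937434592, 50000555551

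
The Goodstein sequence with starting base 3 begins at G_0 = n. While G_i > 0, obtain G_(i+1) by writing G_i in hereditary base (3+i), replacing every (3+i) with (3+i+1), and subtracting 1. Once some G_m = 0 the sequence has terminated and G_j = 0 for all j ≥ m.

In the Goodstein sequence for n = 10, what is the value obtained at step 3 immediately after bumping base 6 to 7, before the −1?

i=0: 10 = 3^2 + 1 (b=3); 3→4: 4^2 + 1 = 17; 17−1 = 16
i=1: 16 = 4^2 (b=4); 4→5: 5^2 = 25; 25−1 = 24
i=2: 24 = 4·5 + 4 (b=5); 5→6: 4·6 + 4 = 28; 28−1 = 27

31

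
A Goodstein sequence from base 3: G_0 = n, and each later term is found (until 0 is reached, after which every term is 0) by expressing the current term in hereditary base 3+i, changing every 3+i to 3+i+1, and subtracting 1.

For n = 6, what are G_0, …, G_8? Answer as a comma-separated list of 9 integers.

[0] 6 ≡ 2·3 (base 3). Lift 4: 8. −1: 7.
[1] 7 ≡ 4 + 3 (base 4). Lift 5: 8. −1: 7.
[2] 7 ≡ 5 + 2 (base 5). Lift 6: 8. −1: 7.
[3] 7 ≡ 6 + 1 (base 6). Lift 7: 8. −1: 7.
[4] 7 ≡ 7 (base 7). Lift 8: 8. −1: 7.
[5] 7 ≡ 7 (base 8). Lift 9: 7. −1: 6.
[6] 6 ≡ 6 (base 9). Lift 10: 6. −1: 5.
[7] 5 ≡ 5 (base 10). Lift 11: 5. −1: 4.

6, 7, 7, 7, 7, 7, 6, 5, 4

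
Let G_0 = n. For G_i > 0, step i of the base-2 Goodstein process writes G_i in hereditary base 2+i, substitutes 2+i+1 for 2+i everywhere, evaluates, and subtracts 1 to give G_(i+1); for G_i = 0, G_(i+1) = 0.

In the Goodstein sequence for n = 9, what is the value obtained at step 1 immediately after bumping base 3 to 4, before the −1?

1024

i=0: 9 = 2^(2 + 1) + 1 (b=2); 2→3: 3^(3 + 1) + 1 = 82; 82−1 = 81
i=1: 81 = 3^(3 + 1) (b=3); 3→4: 4^(4 + 1) = 1024; 1024−1 = 1023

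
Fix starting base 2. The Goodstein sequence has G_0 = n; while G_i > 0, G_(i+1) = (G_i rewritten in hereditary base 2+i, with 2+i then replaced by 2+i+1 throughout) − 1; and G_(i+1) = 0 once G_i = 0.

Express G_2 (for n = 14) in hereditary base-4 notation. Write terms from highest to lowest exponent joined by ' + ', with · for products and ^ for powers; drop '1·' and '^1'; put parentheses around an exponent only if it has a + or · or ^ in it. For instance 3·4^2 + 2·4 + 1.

step 0: 14 = 2^(2 + 1) + 2^2 + 2; sub 3 for 2: 3^(3 + 1) + 3^3 + 3; = 111; G_1 = 111−1 = 110
step 1: 110 = 3^(3 + 1) + 3^3 + 2; sub 4 for 3: 4^(4 + 1) + 4^4 + 2; = 1282; G_2 = 1282−1 = 1281
step 2: 1281 = 4^(4 + 1) + 4^4 + 1; sub 5 for 4: 5^(5 + 1) + 5^5 + 1; = 18751; G_3 = 18751−1 = 18750

4^(4 + 1) + 4^4 + 1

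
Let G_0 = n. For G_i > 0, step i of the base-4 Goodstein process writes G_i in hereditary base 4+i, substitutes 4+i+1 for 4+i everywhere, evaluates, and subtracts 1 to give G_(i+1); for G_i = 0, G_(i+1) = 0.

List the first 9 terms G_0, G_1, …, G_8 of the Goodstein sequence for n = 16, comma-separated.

16, 24, 27, 30, 33, 36, 39, 41, 43

step 0: 16 = 4^2; sub 5 for 4: 5^2; = 25; G_1 = 25−1 = 24
step 1: 24 = 4·5 + 4; sub 6 for 5: 4·6 + 4; = 28; G_2 = 28−1 = 27
step 2: 27 = 4·6 + 3; sub 7 for 6: 4·7 + 3; = 31; G_3 = 31−1 = 30
step 3: 30 = 4·7 + 2; sub 8 for 7: 4·8 + 2; = 34; G_4 = 34−1 = 33
step 4: 33 = 4·8 + 1; sub 9 for 8: 4·9 + 1; = 37; G_5 = 37−1 = 36
step 5: 36 = 4·9; sub 10 for 9: 4·10; = 40; G_6 = 40−1 = 39
step 6: 39 = 3·10 + 9; sub 11 for 10: 3·11 + 9; = 42; G_7 = 42−1 = 41
step 7: 41 = 3·11 + 8; sub 12 for 11: 3·12 + 8; = 44; G_8 = 44−1 = 43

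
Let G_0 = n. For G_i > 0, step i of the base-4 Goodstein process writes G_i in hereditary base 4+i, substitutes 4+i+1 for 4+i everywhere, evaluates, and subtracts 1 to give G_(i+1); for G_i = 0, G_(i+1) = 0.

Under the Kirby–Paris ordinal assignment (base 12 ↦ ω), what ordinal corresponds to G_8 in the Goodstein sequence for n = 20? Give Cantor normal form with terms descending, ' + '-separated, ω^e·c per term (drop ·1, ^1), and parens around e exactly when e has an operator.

ω·9 + 7

step 0: 20 = 4^2 + 4; sub 5 for 4: 5^2 + 5; = 30; G_1 = 30−1 = 29
step 1: 29 = 5^2 + 4; sub 6 for 5: 6^2 + 4; = 40; G_2 = 40−1 = 39
step 2: 39 = 6^2 + 3; sub 7 for 6: 7^2 + 3; = 52; G_3 = 52−1 = 51
step 3: 51 = 7^2 + 2; sub 8 for 7: 8^2 + 2; = 66; G_4 = 66−1 = 65
step 4: 65 = 8^2 + 1; sub 9 for 8: 9^2 + 1; = 82; G_5 = 82−1 = 81
step 5: 81 = 9^2; sub 10 for 9: 10^2; = 100; G_6 = 100−1 = 99
step 6: 99 = 9·10 + 9; sub 11 for 10: 9·11 + 9; = 108; G_7 = 108−1 = 107
step 7: 107 = 9·11 + 8; sub 12 for 11: 9·12 + 8; = 116; G_8 = 116−1 = 115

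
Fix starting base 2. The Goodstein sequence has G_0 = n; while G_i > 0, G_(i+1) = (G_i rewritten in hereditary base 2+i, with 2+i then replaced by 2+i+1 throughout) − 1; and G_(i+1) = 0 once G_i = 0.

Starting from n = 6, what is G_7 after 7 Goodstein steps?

332147

G_0 = 6. HB_2(6) = 2^2 + 2. Bump = 30. G_1 = 29.
G_1 = 29. HB_3(29) = 3^3 + 2. Bump = 258. G_2 = 257.
G_2 = 257. HB_4(257) = 4^4 + 1. Bump = 3126. G_3 = 3125.
G_3 = 3125. HB_5(3125) = 5^5. Bump = 46656. G_4 = 46655.
G_4 = 46655. HB_6(46655) = 5·6^5 + 5·6^4 + 5·6^3 + 5·6^2 + 5·6 + 5. Bump = 98040. G_5 = 98039.
G_5 = 98039. HB_7(98039) = 5·7^5 + 5·7^4 + 5·7^3 + 5·7^2 + 5·7 + 4. Bump = 187244. G_6 = 187243.
G_6 = 187243. HB_8(187243) = 5·8^5 + 5·8^4 + 5·8^3 + 5·8^2 + 5·8 + 3. Bump = 332148. G_7 = 332147.
G_7 = 332147. HB_9(332147) = 5·9^5 + 5·9^4 + 5·9^3 + 5·9^2 + 5·9 + 2. Bump = 555552. G_8 = 555551.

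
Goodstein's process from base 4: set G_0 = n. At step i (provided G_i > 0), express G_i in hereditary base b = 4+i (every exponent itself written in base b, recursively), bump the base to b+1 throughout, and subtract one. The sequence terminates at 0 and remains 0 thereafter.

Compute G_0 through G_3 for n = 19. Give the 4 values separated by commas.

base 4: 19 = 4^2 + 3; at 5: 5^2 + 3 = 28; next = 27
base 5: 27 = 5^2 + 2; at 6: 6^2 + 2 = 38; next = 37
base 6: 37 = 6^2 + 1; at 7: 7^2 + 1 = 50; next = 49

19, 27, 37, 49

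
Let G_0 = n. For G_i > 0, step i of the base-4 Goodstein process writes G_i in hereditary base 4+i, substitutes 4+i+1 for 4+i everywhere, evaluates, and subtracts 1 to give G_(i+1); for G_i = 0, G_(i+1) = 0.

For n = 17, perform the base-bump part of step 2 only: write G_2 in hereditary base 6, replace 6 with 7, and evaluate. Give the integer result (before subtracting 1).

17 —HB4→ 4^2 + 1 —bump→ 5^2 + 1 = 26 —(−1)→ 25
25 —HB5→ 5^2 —bump→ 6^2 = 36 —(−1)→ 35
35 —HB6→ 5·6 + 5 —bump→ 5·7 + 5 = 40 —(−1)→ 39

40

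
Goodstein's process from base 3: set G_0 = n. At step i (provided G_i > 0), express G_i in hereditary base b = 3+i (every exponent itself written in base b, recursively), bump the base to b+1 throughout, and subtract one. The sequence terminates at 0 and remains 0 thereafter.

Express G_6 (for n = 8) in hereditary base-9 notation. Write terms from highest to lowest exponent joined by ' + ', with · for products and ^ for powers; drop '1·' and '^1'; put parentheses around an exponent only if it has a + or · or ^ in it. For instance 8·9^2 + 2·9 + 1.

G_0 = 8. HB_3(8) = 2·3 + 2. Bump = 10. G_1 = 9.
G_1 = 9. HB_4(9) = 2·4 + 1. Bump = 11. G_2 = 10.
G_2 = 10. HB_5(10) = 2·5. Bump = 12. G_3 = 11.
G_3 = 11. HB_6(11) = 6 + 5. Bump = 12. G_4 = 11.
G_4 = 11. HB_7(11) = 7 + 4. Bump = 12. G_5 = 11.
G_5 = 11. HB_8(11) = 8 + 3. Bump = 12. G_6 = 11.

9 + 2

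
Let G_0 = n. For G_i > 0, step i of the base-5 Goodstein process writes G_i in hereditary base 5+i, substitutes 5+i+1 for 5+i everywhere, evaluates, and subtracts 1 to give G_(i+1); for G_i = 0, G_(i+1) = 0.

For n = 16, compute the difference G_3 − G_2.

G_0 = 16. HB_5(16) = 3·5 + 1. Bump = 19. G_1 = 18.
G_1 = 18. HB_6(18) = 3·6. Bump = 21. G_2 = 20.
G_2 = 20. HB_7(20) = 2·7 + 6. Bump = 22. G_3 = 21.

1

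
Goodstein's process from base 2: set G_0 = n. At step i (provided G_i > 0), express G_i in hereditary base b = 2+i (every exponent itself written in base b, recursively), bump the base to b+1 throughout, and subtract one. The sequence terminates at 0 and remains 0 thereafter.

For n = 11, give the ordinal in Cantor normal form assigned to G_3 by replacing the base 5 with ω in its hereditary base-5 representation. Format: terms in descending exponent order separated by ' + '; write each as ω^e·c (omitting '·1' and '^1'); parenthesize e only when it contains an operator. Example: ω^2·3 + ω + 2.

ω^(ω + 1) + 2

11 —HB2→ 2^(2 + 1) + 2 + 1 —bump→ 3^(3 + 1) + 3 + 1 = 85 —(−1)→ 84
84 —HB3→ 3^(3 + 1) + 3 —bump→ 4^(4 + 1) + 4 = 1028 —(−1)→ 1027
1027 —HB4→ 4^(4 + 1) + 3 —bump→ 5^(5 + 1) + 3 = 15628 —(−1)→ 15627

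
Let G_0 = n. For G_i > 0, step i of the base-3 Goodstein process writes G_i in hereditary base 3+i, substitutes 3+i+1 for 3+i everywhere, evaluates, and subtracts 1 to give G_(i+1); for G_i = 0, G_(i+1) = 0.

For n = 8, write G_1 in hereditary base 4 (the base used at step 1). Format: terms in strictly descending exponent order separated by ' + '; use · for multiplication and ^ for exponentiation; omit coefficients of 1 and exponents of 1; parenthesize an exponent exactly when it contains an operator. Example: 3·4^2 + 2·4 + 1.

2·4 + 1

(0) 8|_3 = 2·3 + 2 ↦ 2·4 + 2|_4 = 10 ⇒ 9
(1) 9|_4 = 2·4 + 1 ↦ 2·5 + 1|_5 = 11 ⇒ 10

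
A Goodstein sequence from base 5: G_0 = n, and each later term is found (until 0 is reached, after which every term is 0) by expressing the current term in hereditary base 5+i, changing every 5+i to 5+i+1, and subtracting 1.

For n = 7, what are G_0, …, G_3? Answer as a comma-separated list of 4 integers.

7, 7, 7, 7

(0) 7|_5 = 5 + 2 ↦ 6 + 2|_6 = 8 ⇒ 7
(1) 7|_6 = 6 + 1 ↦ 7 + 1|_7 = 8 ⇒ 7
(2) 7|_7 = 7 ↦ 8|_8 = 8 ⇒ 7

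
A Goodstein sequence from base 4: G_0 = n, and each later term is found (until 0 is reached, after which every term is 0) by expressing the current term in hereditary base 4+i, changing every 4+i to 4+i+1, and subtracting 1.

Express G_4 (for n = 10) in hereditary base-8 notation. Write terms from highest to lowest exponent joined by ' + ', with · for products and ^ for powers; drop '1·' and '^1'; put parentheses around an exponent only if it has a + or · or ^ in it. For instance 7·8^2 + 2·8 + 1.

G_0 = 10. HB_4(10) = 2·4 + 2. Bump = 12. G_1 = 11.
G_1 = 11. HB_5(11) = 2·5 + 1. Bump = 13. G_2 = 12.
G_2 = 12. HB_6(12) = 2·6. Bump = 14. G_3 = 13.
G_3 = 13. HB_7(13) = 7 + 6. Bump = 14. G_4 = 13.
G_4 = 13. HB_8(13) = 8 + 5. Bump = 14. G_5 = 13.

8 + 5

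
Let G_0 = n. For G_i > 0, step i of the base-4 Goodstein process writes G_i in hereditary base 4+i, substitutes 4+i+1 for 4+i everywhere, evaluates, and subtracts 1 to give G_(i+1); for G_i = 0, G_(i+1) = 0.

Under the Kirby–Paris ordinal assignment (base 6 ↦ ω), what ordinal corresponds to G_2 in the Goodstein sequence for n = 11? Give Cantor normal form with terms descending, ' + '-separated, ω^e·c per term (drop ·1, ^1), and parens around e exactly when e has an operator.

step 0: 11 = 2·4 + 3; sub 5 for 4: 2·5 + 3; = 13; G_1 = 13−1 = 12
step 1: 12 = 2·5 + 2; sub 6 for 5: 2·6 + 2; = 14; G_2 = 14−1 = 13

ω·2 + 1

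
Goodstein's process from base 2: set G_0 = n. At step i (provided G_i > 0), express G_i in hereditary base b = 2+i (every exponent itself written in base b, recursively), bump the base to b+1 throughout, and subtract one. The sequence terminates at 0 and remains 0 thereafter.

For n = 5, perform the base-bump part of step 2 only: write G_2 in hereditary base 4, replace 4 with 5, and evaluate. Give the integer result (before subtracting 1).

G_0 = 5. HB_2(5) = 2^2 + 1. Bump = 28. G_1 = 27.
G_1 = 27. HB_3(27) = 3^3. Bump = 256. G_2 = 255.
G_2 = 255. HB_4(255) = 3·4^3 + 3·4^2 + 3·4 + 3. Bump = 468. G_3 = 467.

468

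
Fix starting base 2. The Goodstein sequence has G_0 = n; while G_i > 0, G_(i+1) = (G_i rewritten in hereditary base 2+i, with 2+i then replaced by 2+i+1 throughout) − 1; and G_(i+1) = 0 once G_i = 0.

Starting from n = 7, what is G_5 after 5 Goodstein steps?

7 —HB2→ 2^2 + 2 + 1 —bump→ 3^3 + 3 + 1 = 31 —(−1)→ 30
30 —HB3→ 3^3 + 3 —bump→ 4^4 + 4 = 260 —(−1)→ 259
259 —HB4→ 4^4 + 3 —bump→ 5^5 + 3 = 3128 —(−1)→ 3127
3127 —HB5→ 5^5 + 2 —bump→ 6^6 + 2 = 46658 —(−1)→ 46657
46657 —HB6→ 6^6 + 1 —bump→ 7^7 + 1 = 823544 —(−1)→ 823543

823543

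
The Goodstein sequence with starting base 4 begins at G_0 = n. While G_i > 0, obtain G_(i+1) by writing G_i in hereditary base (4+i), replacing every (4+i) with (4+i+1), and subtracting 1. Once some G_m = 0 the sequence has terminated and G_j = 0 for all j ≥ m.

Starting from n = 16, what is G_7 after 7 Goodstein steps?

41

G_0=16  [base 4] 4^2  →[4↦5]→  5^2 = 25  −1 ⇒ G_1=24
G_1=24  [base 5] 4·5 + 4  →[5↦6]→  4·6 + 4 = 28  −1 ⇒ G_2=27
G_2=27  [base 6] 4·6 + 3  →[6↦7]→  4·7 + 3 = 31  −1 ⇒ G_3=30
G_3=30  [base 7] 4·7 + 2  →[7↦8]→  4·8 + 2 = 34  −1 ⇒ G_4=33
G_4=33  [base 8] 4·8 + 1  →[8↦9]→  4·9 + 1 = 37  −1 ⇒ G_5=36
G_5=36  [base 9] 4·9  →[9↦10]→  4·10 = 40  −1 ⇒ G_6=39
G_6=39  [base 10] 3·10 + 9  →[10↦11]→  3·11 + 9 = 42  −1 ⇒ G_7=41
G_7=41  [base 11] 3·11 + 8  →[11↦12]→  3·12 + 8 = 44  −1 ⇒ G_8=43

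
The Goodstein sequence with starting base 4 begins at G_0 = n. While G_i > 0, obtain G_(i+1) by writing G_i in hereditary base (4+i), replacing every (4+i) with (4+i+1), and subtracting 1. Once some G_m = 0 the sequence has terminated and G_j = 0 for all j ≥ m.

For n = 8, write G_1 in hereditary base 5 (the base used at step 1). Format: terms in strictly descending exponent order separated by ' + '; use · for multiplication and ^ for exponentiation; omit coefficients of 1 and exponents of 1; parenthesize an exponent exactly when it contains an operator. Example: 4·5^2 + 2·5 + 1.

5 + 4

8 —HB4→ 2·4 —bump→ 2·5 = 10 —(−1)→ 9
9 —HB5→ 5 + 4 —bump→ 6 + 4 = 10 —(−1)→ 9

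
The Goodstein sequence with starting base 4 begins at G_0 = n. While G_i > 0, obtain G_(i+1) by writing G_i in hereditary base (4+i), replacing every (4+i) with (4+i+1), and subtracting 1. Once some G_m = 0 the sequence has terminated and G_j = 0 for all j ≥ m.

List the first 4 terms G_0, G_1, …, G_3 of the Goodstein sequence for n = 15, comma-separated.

15, 17, 19, 21

[0] 15 ≡ 3·4 + 3 (base 4). Lift 5: 18. −1: 17.
[1] 17 ≡ 3·5 + 2 (base 5). Lift 6: 20. −1: 19.
[2] 19 ≡ 3·6 + 1 (base 6). Lift 7: 22. −1: 21.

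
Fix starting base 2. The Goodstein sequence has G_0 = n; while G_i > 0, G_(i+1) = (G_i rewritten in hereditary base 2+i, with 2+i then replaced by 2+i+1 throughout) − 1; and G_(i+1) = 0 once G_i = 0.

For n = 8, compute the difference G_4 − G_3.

G_0=8  [base 2] 2^(2 + 1)  →[2↦3]→  3^(3 + 1) = 81  −1 ⇒ G_1=80
G_1=80  [base 3] 2·3^3 + 2·3^2 + 2·3 + 2  →[3↦4]→  2·4^4 + 2·4^2 + 2·4 + 2 = 554  −1 ⇒ G_2=553
G_2=553  [base 4] 2·4^4 + 2·4^2 + 2·4 + 1  →[4↦5]→  2·5^5 + 2·5^2 + 2·5 + 1 = 6311  −1 ⇒ G_3=6310
G_3=6310  [base 5] 2·5^5 + 2·5^2 + 2·5  →[5↦6]→  2·6^6 + 2·6^2 + 2·6 = 93396  −1 ⇒ G_4=93395

87085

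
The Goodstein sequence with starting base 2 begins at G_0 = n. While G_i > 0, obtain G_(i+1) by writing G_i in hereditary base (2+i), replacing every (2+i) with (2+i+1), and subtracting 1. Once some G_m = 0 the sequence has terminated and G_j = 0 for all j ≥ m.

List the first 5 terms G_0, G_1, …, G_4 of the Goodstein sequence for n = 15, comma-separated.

15, 111, 1283, 18752, 326593

15 —HB2→ 2^(2 + 1) + 2^2 + 2 + 1 —bump→ 3^(3 + 1) + 3^3 + 3 + 1 = 112 —(−1)→ 111
111 —HB3→ 3^(3 + 1) + 3^3 + 3 —bump→ 4^(4 + 1) + 4^4 + 4 = 1284 —(−1)→ 1283
1283 —HB4→ 4^(4 + 1) + 4^4 + 3 —bump→ 5^(5 + 1) + 5^5 + 3 = 18753 —(−1)→ 18752
18752 —HB5→ 5^(5 + 1) + 5^5 + 2 —bump→ 6^(6 + 1) + 6^6 + 2 = 326594 —(−1)→ 326593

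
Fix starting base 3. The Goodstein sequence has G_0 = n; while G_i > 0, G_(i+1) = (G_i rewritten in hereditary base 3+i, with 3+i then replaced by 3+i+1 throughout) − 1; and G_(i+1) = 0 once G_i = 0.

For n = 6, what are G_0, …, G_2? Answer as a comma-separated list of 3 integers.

6, 7, 7

G_0 = 6. HB_3(6) = 2·3. Bump = 8. G_1 = 7.
G_1 = 7. HB_4(7) = 4 + 3. Bump = 8. G_2 = 7.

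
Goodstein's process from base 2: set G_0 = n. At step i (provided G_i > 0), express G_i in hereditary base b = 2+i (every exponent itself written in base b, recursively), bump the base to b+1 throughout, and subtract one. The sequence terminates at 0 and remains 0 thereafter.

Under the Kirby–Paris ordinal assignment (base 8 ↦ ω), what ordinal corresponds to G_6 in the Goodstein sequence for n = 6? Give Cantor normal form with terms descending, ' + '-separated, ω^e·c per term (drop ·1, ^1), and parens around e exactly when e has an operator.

ω^5·5 + ω^4·5 + ω^3·5 + ω^2·5 + ω·5 + 3

step 0: 6 = 2^2 + 2; sub 3 for 2: 3^3 + 3; = 30; G_1 = 30−1 = 29
step 1: 29 = 3^3 + 2; sub 4 for 3: 4^4 + 2; = 258; G_2 = 258−1 = 257
step 2: 257 = 4^4 + 1; sub 5 for 4: 5^5 + 1; = 3126; G_3 = 3126−1 = 3125
step 3: 3125 = 5^5; sub 6 for 5: 6^6; = 46656; G_4 = 46656−1 = 46655
step 4: 46655 = 5·6^5 + 5·6^4 + 5·6^3 + 5·6^2 + 5·6 + 5; sub 7 for 6: 5·7^5 + 5·7^4 + 5·7^3 + 5·7^2 + 5·7 + 5; = 98040; G_5 = 98040−1 = 98039
step 5: 98039 = 5·7^5 + 5·7^4 + 5·7^3 + 5·7^2 + 5·7 + 4; sub 8 for 7: 5·8^5 + 5·8^4 + 5·8^3 + 5·8^2 + 5·8 + 4; = 187244; G_6 = 187244−1 = 187243
step 6: 187243 = 5·8^5 + 5·8^4 + 5·8^3 + 5·8^2 + 5·8 + 3; sub 9 for 8: 5·9^5 + 5·9^4 + 5·9^3 + 5·9^2 + 5·9 + 3; = 332148; G_7 = 332148−1 = 332147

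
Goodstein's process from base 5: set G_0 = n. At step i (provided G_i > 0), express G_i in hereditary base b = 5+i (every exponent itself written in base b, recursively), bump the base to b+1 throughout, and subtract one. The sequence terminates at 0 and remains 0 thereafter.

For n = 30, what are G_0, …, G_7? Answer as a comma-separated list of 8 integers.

step 0: 30 = 5^2 + 5; sub 6 for 5: 6^2 + 6; = 42; G_1 = 42−1 = 41
step 1: 41 = 6^2 + 5; sub 7 for 6: 7^2 + 5; = 54; G_2 = 54−1 = 53
step 2: 53 = 7^2 + 4; sub 8 for 7: 8^2 + 4; = 68; G_3 = 68−1 = 67
step 3: 67 = 8^2 + 3; sub 9 for 8: 9^2 + 3; = 84; G_4 = 84−1 = 83
step 4: 83 = 9^2 + 2; sub 10 for 9: 10^2 + 2; = 102; G_5 = 102−1 = 101
step 5: 101 = 10^2 + 1; sub 11 for 10: 11^2 + 1; = 122; G_6 = 122−1 = 121
step 6: 121 = 11^2; sub 12 for 11: 12^2; = 144; G_7 = 144−1 = 143

30, 41, 53, 67, 83, 101, 121, 143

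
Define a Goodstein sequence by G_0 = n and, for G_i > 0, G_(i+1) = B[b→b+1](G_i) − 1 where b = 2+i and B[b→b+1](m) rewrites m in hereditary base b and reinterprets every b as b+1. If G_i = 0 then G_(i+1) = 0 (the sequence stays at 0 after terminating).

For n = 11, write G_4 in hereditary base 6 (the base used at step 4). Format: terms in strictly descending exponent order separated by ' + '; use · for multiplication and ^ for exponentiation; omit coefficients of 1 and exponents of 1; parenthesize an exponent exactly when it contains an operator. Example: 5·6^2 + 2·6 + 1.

6^(6 + 1) + 1

G_0 = 11. HB_2(11) = 2^(2 + 1) + 2 + 1. Bump = 85. G_1 = 84.
G_1 = 84. HB_3(84) = 3^(3 + 1) + 3. Bump = 1028. G_2 = 1027.
G_2 = 1027. HB_4(1027) = 4^(4 + 1) + 3. Bump = 15628. G_3 = 15627.
G_3 = 15627. HB_5(15627) = 5^(5 + 1) + 2. Bump = 279938. G_4 = 279937.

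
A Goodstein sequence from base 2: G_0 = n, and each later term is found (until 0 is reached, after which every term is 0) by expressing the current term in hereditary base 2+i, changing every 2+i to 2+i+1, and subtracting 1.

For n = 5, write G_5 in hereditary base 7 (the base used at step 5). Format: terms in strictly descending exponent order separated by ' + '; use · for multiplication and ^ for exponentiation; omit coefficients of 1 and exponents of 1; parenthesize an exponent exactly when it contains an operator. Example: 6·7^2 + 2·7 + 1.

3·7^3 + 3·7^2 + 3·7

G_0=5  [base 2] 2^2 + 1  →[2↦3]→  3^3 + 1 = 28  −1 ⇒ G_1=27
G_1=27  [base 3] 3^3  →[3↦4]→  4^4 = 256  −1 ⇒ G_2=255
G_2=255  [base 4] 3·4^3 + 3·4^2 + 3·4 + 3  →[4↦5]→  3·5^3 + 3·5^2 + 3·5 + 3 = 468  −1 ⇒ G_3=467
G_3=467  [base 5] 3·5^3 + 3·5^2 + 3·5 + 2  →[5↦6]→  3·6^3 + 3·6^2 + 3·6 + 2 = 776  −1 ⇒ G_4=775
G_4=775  [base 6] 3·6^3 + 3·6^2 + 3·6 + 1  →[6↦7]→  3·7^3 + 3·7^2 + 3·7 + 1 = 1198  −1 ⇒ G_5=1197
G_5=1197  [base 7] 3·7^3 + 3·7^2 + 3·7  →[7↦8]→  3·8^3 + 3·8^2 + 3·8 = 1752  −1 ⇒ G_6=1751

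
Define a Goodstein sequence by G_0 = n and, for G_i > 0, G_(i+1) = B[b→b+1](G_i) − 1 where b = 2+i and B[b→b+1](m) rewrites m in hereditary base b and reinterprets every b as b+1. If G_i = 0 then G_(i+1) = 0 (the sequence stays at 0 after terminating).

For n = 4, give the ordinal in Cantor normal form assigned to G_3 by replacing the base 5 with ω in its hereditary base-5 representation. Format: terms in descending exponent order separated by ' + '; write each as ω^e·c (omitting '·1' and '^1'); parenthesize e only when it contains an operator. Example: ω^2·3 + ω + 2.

ω^2·2 + ω·2

4 —HB2→ 2^2 —bump→ 3^3 = 27 —(−1)→ 26
26 —HB3→ 2·3^2 + 2·3 + 2 —bump→ 2·4^2 + 2·4 + 2 = 42 —(−1)→ 41
41 —HB4→ 2·4^2 + 2·4 + 1 —bump→ 2·5^2 + 2·5 + 1 = 61 —(−1)→ 60
60 —HB5→ 2·5^2 + 2·5 —bump→ 2·6^2 + 2·6 = 84 —(−1)→ 83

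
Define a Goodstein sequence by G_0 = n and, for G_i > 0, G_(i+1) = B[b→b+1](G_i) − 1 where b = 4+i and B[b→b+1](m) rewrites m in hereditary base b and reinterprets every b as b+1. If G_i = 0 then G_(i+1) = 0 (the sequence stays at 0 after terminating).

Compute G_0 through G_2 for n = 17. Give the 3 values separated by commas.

17, 25, 35

G_0 = 17. HB_4(17) = 4^2 + 1. Bump = 26. G_1 = 25.
G_1 = 25. HB_5(25) = 5^2. Bump = 36. G_2 = 35.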